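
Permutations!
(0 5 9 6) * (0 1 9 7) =[5, 9, 2, 3, 4, 7, 1, 0, 8, 6] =(0 5 7)(1 9 6)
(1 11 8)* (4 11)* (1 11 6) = [0, 4, 2, 3, 6, 5, 1, 7, 11, 9, 10, 8] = (1 4 6)(8 11)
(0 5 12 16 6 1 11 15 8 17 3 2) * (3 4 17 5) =(0 3 2)(1 11 15 8 5 12 16 6)(4 17) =[3, 11, 0, 2, 17, 12, 1, 7, 5, 9, 10, 15, 16, 13, 14, 8, 6, 4]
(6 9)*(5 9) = [0, 1, 2, 3, 4, 9, 5, 7, 8, 6] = (5 9 6)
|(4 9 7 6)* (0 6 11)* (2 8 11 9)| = |(0 6 4 2 8 11)(7 9)| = 6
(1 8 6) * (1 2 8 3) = (1 3)(2 8 6) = [0, 3, 8, 1, 4, 5, 2, 7, 6]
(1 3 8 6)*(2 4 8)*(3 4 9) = [0, 4, 9, 2, 8, 5, 1, 7, 6, 3] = (1 4 8 6)(2 9 3)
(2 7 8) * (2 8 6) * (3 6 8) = (2 7 8 3 6) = [0, 1, 7, 6, 4, 5, 2, 8, 3]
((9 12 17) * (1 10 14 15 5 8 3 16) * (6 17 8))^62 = (1 14 5 17 12 3)(6 9 8 16 10 15) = ((1 10 14 15 5 6 17 9 12 8 3 16))^62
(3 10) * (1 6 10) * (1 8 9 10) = (1 6)(3 8 9 10) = [0, 6, 2, 8, 4, 5, 1, 7, 9, 10, 3]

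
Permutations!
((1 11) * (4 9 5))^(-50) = ((1 11)(4 9 5))^(-50) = (11)(4 9 5)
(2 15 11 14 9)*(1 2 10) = (1 2 15 11 14 9 10) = [0, 2, 15, 3, 4, 5, 6, 7, 8, 10, 1, 14, 12, 13, 9, 11]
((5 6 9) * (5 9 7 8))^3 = ((9)(5 6 7 8))^3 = (9)(5 8 7 6)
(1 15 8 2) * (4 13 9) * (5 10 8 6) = (1 15 6 5 10 8 2)(4 13 9) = [0, 15, 1, 3, 13, 10, 5, 7, 2, 4, 8, 11, 12, 9, 14, 6]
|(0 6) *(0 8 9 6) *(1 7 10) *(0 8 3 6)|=|(0 8 9)(1 7 10)(3 6)|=6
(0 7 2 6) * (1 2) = [7, 2, 6, 3, 4, 5, 0, 1] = (0 7 1 2 6)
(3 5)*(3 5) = (5) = [0, 1, 2, 3, 4, 5]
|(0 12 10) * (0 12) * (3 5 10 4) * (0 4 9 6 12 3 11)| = |(0 4 11)(3 5 10)(6 12 9)| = 3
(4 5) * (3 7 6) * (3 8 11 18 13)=[0, 1, 2, 7, 5, 4, 8, 6, 11, 9, 10, 18, 12, 3, 14, 15, 16, 17, 13]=(3 7 6 8 11 18 13)(4 5)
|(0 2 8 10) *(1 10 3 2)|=3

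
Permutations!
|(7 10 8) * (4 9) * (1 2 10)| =10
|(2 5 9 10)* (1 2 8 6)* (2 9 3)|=15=|(1 9 10 8 6)(2 5 3)|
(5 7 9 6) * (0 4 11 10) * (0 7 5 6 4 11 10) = (0 11)(4 10 7 9) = [11, 1, 2, 3, 10, 5, 6, 9, 8, 4, 7, 0]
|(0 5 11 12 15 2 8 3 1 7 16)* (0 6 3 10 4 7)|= 14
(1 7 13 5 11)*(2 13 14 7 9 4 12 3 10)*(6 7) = (1 9 4 12 3 10 2 13 5 11)(6 7 14) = [0, 9, 13, 10, 12, 11, 7, 14, 8, 4, 2, 1, 3, 5, 6]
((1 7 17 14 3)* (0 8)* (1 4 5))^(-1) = ((0 8)(1 7 17 14 3 4 5))^(-1) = (0 8)(1 5 4 3 14 17 7)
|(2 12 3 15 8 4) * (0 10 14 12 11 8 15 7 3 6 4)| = |(15)(0 10 14 12 6 4 2 11 8)(3 7)| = 18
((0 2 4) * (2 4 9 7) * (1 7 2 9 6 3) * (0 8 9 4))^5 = (1 2 4 3 9 7 6 8)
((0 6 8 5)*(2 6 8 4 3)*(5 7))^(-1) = (0 5 7 8)(2 3 4 6)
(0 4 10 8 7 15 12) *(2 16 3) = (0 4 10 8 7 15 12)(2 16 3) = [4, 1, 16, 2, 10, 5, 6, 15, 7, 9, 8, 11, 0, 13, 14, 12, 3]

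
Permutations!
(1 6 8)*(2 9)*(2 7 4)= (1 6 8)(2 9 7 4)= [0, 6, 9, 3, 2, 5, 8, 4, 1, 7]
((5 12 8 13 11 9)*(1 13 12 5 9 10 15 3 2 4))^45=(1 3 11 4 15 13 2 10)(8 12)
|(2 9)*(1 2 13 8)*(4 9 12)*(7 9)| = 8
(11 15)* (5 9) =(5 9)(11 15) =[0, 1, 2, 3, 4, 9, 6, 7, 8, 5, 10, 15, 12, 13, 14, 11]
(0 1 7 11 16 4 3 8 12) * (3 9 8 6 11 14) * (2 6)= (0 1 7 14 3 2 6 11 16 4 9 8 12)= [1, 7, 6, 2, 9, 5, 11, 14, 12, 8, 10, 16, 0, 13, 3, 15, 4]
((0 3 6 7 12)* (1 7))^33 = ((0 3 6 1 7 12))^33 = (0 1)(3 7)(6 12)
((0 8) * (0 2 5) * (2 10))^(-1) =(0 5 2 10 8) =((0 8 10 2 5))^(-1)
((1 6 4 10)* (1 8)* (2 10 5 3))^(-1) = ((1 6 4 5 3 2 10 8))^(-1) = (1 8 10 2 3 5 4 6)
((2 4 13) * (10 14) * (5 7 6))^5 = ((2 4 13)(5 7 6)(10 14))^5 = (2 13 4)(5 6 7)(10 14)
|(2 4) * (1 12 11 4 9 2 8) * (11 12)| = 4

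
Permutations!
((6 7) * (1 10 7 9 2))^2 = ((1 10 7 6 9 2))^2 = (1 7 9)(2 10 6)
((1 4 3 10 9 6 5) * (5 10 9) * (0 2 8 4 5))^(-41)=(0 10 6 9 3 4 8 2)(1 5)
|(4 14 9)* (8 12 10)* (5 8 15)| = 15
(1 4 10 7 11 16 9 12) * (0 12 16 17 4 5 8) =(0 12 1 5 8)(4 10 7 11 17)(9 16) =[12, 5, 2, 3, 10, 8, 6, 11, 0, 16, 7, 17, 1, 13, 14, 15, 9, 4]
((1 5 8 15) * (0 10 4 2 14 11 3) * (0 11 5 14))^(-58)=((0 10 4 2)(1 14 5 8 15)(3 11))^(-58)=(0 4)(1 5 15 14 8)(2 10)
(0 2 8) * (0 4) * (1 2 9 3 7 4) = [9, 2, 8, 7, 0, 5, 6, 4, 1, 3] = (0 9 3 7 4)(1 2 8)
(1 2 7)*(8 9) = (1 2 7)(8 9) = [0, 2, 7, 3, 4, 5, 6, 1, 9, 8]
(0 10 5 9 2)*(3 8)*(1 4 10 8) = (0 8 3 1 4 10 5 9 2) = [8, 4, 0, 1, 10, 9, 6, 7, 3, 2, 5]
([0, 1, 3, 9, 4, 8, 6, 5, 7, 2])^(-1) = [0, 1, 9, 2, 4, 7, 6, 8, 5, 3]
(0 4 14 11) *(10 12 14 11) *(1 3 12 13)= (0 4 11)(1 3 12 14 10 13)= [4, 3, 2, 12, 11, 5, 6, 7, 8, 9, 13, 0, 14, 1, 10]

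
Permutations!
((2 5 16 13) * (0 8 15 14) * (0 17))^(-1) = ((0 8 15 14 17)(2 5 16 13))^(-1) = (0 17 14 15 8)(2 13 16 5)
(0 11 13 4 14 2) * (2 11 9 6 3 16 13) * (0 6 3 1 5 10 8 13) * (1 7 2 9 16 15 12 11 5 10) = [16, 10, 6, 15, 14, 1, 7, 2, 13, 3, 8, 9, 11, 4, 5, 12, 0] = (0 16)(1 10 8 13 4 14 5)(2 6 7)(3 15 12 11 9)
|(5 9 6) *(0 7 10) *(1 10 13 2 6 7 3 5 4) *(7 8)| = |(0 3 5 9 8 7 13 2 6 4 1 10)| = 12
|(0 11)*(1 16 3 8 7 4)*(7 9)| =14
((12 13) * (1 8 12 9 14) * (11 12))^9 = ((1 8 11 12 13 9 14))^9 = (1 11 13 14 8 12 9)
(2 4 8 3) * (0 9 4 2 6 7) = [9, 1, 2, 6, 8, 5, 7, 0, 3, 4] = (0 9 4 8 3 6 7)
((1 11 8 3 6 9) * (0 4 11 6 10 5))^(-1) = (0 5 10 3 8 11 4)(1 9 6)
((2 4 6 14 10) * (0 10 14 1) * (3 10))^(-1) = (14)(0 1 6 4 2 10 3)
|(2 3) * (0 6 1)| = 6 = |(0 6 1)(2 3)|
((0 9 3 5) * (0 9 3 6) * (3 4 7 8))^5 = (0 5 7 6 3 4 9 8)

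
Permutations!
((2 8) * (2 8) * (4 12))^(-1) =(4 12)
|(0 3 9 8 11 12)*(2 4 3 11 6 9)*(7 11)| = |(0 7 11 12)(2 4 3)(6 9 8)| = 12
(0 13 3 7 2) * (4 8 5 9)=(0 13 3 7 2)(4 8 5 9)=[13, 1, 0, 7, 8, 9, 6, 2, 5, 4, 10, 11, 12, 3]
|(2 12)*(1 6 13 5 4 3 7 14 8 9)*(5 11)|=22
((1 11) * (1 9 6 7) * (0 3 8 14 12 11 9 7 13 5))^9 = ((0 3 8 14 12 11 7 1 9 6 13 5))^9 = (0 6 7 14)(1 12 3 13)(5 9 11 8)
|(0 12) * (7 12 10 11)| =5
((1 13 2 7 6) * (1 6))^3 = (1 7 2 13)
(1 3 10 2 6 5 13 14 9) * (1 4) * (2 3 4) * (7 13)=(1 4)(2 6 5 7 13 14 9)(3 10)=[0, 4, 6, 10, 1, 7, 5, 13, 8, 2, 3, 11, 12, 14, 9]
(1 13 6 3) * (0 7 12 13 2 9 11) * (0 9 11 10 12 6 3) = (0 7 6)(1 2 11 9 10 12 13 3) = [7, 2, 11, 1, 4, 5, 0, 6, 8, 10, 12, 9, 13, 3]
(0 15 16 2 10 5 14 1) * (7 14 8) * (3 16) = (0 15 3 16 2 10 5 8 7 14 1) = [15, 0, 10, 16, 4, 8, 6, 14, 7, 9, 5, 11, 12, 13, 1, 3, 2]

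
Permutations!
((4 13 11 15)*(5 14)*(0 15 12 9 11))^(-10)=(0 4)(9 12 11)(13 15)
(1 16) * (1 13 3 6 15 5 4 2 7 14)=(1 16 13 3 6 15 5 4 2 7 14)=[0, 16, 7, 6, 2, 4, 15, 14, 8, 9, 10, 11, 12, 3, 1, 5, 13]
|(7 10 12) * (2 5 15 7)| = |(2 5 15 7 10 12)| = 6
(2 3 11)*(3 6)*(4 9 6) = (2 4 9 6 3 11) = [0, 1, 4, 11, 9, 5, 3, 7, 8, 6, 10, 2]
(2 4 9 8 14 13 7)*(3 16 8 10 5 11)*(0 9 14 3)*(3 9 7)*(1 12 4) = (0 7 2 1 12 4 14 13 3 16 8 9 10 5 11) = [7, 12, 1, 16, 14, 11, 6, 2, 9, 10, 5, 0, 4, 3, 13, 15, 8]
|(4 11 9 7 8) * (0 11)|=6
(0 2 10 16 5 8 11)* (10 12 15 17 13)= [2, 1, 12, 3, 4, 8, 6, 7, 11, 9, 16, 0, 15, 10, 14, 17, 5, 13]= (0 2 12 15 17 13 10 16 5 8 11)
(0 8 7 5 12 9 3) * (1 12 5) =(0 8 7 1 12 9 3) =[8, 12, 2, 0, 4, 5, 6, 1, 7, 3, 10, 11, 9]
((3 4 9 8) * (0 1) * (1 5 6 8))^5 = ((0 5 6 8 3 4 9 1))^5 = (0 4 6 1 3 5 9 8)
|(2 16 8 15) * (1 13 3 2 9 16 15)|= 8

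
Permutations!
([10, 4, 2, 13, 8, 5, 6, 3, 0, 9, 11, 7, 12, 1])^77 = (0 13 10 1 11 4 7 8 3)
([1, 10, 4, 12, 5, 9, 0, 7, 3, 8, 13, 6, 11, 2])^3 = (0 13 5 3 6 10 4 8 11 1 2 9 12)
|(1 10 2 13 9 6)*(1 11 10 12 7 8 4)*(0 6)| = 35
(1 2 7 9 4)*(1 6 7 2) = [0, 1, 2, 3, 6, 5, 7, 9, 8, 4] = (4 6 7 9)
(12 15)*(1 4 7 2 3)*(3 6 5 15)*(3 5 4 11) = (1 11 3)(2 6 4 7)(5 15 12) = [0, 11, 6, 1, 7, 15, 4, 2, 8, 9, 10, 3, 5, 13, 14, 12]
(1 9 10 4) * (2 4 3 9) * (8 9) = (1 2 4)(3 8 9 10) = [0, 2, 4, 8, 1, 5, 6, 7, 9, 10, 3]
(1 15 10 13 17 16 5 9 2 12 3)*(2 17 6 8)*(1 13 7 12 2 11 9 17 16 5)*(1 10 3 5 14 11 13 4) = [0, 15, 2, 4, 1, 17, 8, 12, 13, 16, 7, 9, 5, 6, 11, 3, 10, 14] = (1 15 3 4)(5 17 14 11 9 16 10 7 12)(6 8 13)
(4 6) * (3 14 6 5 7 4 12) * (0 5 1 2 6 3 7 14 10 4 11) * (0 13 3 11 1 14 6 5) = (1 2 5 6 12 7)(3 10 4 14 11 13) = [0, 2, 5, 10, 14, 6, 12, 1, 8, 9, 4, 13, 7, 3, 11]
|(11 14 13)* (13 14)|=2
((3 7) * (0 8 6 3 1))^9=(0 3)(1 6)(7 8)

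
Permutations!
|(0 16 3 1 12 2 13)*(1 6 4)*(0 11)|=10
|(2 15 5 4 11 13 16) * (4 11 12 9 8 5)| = 10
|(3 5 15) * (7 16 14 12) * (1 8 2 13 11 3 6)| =36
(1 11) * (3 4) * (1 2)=(1 11 2)(3 4)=[0, 11, 1, 4, 3, 5, 6, 7, 8, 9, 10, 2]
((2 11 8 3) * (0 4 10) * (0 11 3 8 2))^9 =(0 11)(2 4)(3 10)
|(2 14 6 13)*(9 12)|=4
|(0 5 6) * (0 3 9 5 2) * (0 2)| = |(3 9 5 6)| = 4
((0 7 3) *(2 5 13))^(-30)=(13)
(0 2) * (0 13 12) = (0 2 13 12) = [2, 1, 13, 3, 4, 5, 6, 7, 8, 9, 10, 11, 0, 12]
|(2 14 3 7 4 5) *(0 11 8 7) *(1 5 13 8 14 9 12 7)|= 36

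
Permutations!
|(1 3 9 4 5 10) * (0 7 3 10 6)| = 14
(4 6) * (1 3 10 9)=(1 3 10 9)(4 6)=[0, 3, 2, 10, 6, 5, 4, 7, 8, 1, 9]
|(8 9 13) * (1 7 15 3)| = |(1 7 15 3)(8 9 13)| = 12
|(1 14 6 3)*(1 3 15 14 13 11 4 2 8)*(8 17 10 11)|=15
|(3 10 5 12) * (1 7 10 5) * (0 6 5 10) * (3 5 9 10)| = |(0 6 9 10 1 7)(5 12)| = 6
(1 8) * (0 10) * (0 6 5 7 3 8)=(0 10 6 5 7 3 8 1)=[10, 0, 2, 8, 4, 7, 5, 3, 1, 9, 6]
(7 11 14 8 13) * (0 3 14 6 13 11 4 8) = (0 3 14)(4 8 11 6 13 7) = [3, 1, 2, 14, 8, 5, 13, 4, 11, 9, 10, 6, 12, 7, 0]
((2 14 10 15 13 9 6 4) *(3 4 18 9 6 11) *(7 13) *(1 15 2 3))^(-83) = ((1 15 7 13 6 18 9 11)(2 14 10)(3 4))^(-83) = (1 18 7 11 6 15 9 13)(2 14 10)(3 4)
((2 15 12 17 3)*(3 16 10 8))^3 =(2 17 8 15 16 3 12 10)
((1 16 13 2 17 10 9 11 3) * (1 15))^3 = ((1 16 13 2 17 10 9 11 3 15))^3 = (1 2 9 15 13 10 3 16 17 11)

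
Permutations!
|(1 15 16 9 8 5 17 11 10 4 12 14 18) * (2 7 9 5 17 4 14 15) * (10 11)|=45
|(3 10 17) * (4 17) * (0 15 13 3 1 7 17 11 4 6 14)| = |(0 15 13 3 10 6 14)(1 7 17)(4 11)| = 42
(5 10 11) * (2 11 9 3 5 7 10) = (2 11 7 10 9 3 5) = [0, 1, 11, 5, 4, 2, 6, 10, 8, 3, 9, 7]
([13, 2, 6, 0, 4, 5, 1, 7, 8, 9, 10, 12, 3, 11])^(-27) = (0 12 13 3 11)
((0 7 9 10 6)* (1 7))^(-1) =((0 1 7 9 10 6))^(-1) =(0 6 10 9 7 1)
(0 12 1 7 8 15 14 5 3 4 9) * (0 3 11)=(0 12 1 7 8 15 14 5 11)(3 4 9)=[12, 7, 2, 4, 9, 11, 6, 8, 15, 3, 10, 0, 1, 13, 5, 14]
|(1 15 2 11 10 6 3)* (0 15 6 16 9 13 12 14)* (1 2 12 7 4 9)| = 28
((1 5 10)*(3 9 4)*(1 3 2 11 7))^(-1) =(1 7 11 2 4 9 3 10 5)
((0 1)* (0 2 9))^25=(0 1 2 9)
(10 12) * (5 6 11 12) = [0, 1, 2, 3, 4, 6, 11, 7, 8, 9, 5, 12, 10] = (5 6 11 12 10)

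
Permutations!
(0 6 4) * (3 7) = (0 6 4)(3 7) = [6, 1, 2, 7, 0, 5, 4, 3]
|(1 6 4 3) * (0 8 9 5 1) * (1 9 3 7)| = 12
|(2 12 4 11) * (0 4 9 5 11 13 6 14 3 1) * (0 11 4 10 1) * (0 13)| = 36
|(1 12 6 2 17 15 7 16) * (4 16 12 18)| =12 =|(1 18 4 16)(2 17 15 7 12 6)|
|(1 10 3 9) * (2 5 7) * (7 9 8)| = |(1 10 3 8 7 2 5 9)| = 8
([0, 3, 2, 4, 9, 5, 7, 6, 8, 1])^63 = [0, 9, 2, 1, 3, 5, 7, 6, 8, 4]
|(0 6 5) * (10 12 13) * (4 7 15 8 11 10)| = 24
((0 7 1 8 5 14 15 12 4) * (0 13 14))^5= (15)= ((0 7 1 8 5)(4 13 14 15 12))^5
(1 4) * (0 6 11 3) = (0 6 11 3)(1 4) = [6, 4, 2, 0, 1, 5, 11, 7, 8, 9, 10, 3]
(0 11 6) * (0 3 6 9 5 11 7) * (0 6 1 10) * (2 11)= [7, 10, 11, 1, 4, 2, 3, 6, 8, 5, 0, 9]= (0 7 6 3 1 10)(2 11 9 5)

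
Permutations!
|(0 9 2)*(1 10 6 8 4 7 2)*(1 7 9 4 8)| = 15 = |(0 4 9 7 2)(1 10 6)|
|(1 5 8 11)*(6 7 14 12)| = 4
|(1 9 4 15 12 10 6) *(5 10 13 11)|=10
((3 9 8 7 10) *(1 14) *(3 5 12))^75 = ((1 14)(3 9 8 7 10 5 12))^75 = (1 14)(3 5 7 9 12 10 8)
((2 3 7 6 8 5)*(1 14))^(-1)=((1 14)(2 3 7 6 8 5))^(-1)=(1 14)(2 5 8 6 7 3)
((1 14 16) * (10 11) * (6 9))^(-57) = (16)(6 9)(10 11)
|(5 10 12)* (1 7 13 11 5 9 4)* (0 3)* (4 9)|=8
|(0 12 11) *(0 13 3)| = |(0 12 11 13 3)| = 5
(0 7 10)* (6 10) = [7, 1, 2, 3, 4, 5, 10, 6, 8, 9, 0] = (0 7 6 10)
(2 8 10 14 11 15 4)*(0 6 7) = [6, 1, 8, 3, 2, 5, 7, 0, 10, 9, 14, 15, 12, 13, 11, 4] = (0 6 7)(2 8 10 14 11 15 4)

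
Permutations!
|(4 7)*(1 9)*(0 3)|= 2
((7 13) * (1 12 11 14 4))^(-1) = (1 4 14 11 12)(7 13)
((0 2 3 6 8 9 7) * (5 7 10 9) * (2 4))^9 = ((0 4 2 3 6 8 5 7)(9 10))^9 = (0 4 2 3 6 8 5 7)(9 10)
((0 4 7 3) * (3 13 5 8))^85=(0 4 7 13 5 8 3)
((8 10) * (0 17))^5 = ((0 17)(8 10))^5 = (0 17)(8 10)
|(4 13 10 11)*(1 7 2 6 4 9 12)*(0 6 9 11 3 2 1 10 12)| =|(0 6 4 13 12 10 3 2 9)(1 7)| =18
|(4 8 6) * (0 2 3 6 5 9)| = 8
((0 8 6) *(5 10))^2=(10)(0 6 8)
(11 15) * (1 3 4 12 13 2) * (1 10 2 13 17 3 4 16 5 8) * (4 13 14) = [0, 13, 10, 16, 12, 8, 6, 7, 1, 9, 2, 15, 17, 14, 4, 11, 5, 3] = (1 13 14 4 12 17 3 16 5 8)(2 10)(11 15)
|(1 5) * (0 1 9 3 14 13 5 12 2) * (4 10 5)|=|(0 1 12 2)(3 14 13 4 10 5 9)|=28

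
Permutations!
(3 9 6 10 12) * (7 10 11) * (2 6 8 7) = (2 6 11)(3 9 8 7 10 12) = [0, 1, 6, 9, 4, 5, 11, 10, 7, 8, 12, 2, 3]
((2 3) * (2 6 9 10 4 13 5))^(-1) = ((2 3 6 9 10 4 13 5))^(-1) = (2 5 13 4 10 9 6 3)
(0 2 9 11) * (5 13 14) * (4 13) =(0 2 9 11)(4 13 14 5) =[2, 1, 9, 3, 13, 4, 6, 7, 8, 11, 10, 0, 12, 14, 5]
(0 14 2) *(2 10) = (0 14 10 2) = [14, 1, 0, 3, 4, 5, 6, 7, 8, 9, 2, 11, 12, 13, 10]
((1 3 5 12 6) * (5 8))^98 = (1 8 12)(3 5 6) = ((1 3 8 5 12 6))^98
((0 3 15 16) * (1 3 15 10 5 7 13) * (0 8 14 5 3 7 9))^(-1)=((0 15 16 8 14 5 9)(1 7 13)(3 10))^(-1)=(0 9 5 14 8 16 15)(1 13 7)(3 10)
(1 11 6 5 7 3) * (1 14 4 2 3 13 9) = (1 11 6 5 7 13 9)(2 3 14 4) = [0, 11, 3, 14, 2, 7, 5, 13, 8, 1, 10, 6, 12, 9, 4]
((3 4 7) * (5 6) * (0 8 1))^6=(8)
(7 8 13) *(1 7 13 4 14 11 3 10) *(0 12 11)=(0 12 11 3 10 1 7 8 4 14)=[12, 7, 2, 10, 14, 5, 6, 8, 4, 9, 1, 3, 11, 13, 0]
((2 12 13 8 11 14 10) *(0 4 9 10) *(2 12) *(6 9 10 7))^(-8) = (14)(6 9 7)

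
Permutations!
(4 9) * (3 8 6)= (3 8 6)(4 9)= [0, 1, 2, 8, 9, 5, 3, 7, 6, 4]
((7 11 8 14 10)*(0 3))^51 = (0 3)(7 11 8 14 10)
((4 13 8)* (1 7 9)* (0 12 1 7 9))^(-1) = (0 7 9 1 12)(4 8 13) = ((0 12 1 9 7)(4 13 8))^(-1)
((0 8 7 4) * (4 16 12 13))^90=((0 8 7 16 12 13 4))^90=(0 4 13 12 16 7 8)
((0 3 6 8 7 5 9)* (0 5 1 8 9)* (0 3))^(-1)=((1 8 7)(3 6 9 5))^(-1)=(1 7 8)(3 5 9 6)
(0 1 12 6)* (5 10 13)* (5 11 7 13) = (0 1 12 6)(5 10)(7 13 11) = [1, 12, 2, 3, 4, 10, 0, 13, 8, 9, 5, 7, 6, 11]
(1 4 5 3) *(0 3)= (0 3 1 4 5)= [3, 4, 2, 1, 5, 0]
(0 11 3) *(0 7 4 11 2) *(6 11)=(0 2)(3 7 4 6 11)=[2, 1, 0, 7, 6, 5, 11, 4, 8, 9, 10, 3]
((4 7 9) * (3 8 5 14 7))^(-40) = ((3 8 5 14 7 9 4))^(-40) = (3 5 7 4 8 14 9)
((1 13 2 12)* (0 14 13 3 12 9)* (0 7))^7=(0 14 13 2 9 7)(1 3 12)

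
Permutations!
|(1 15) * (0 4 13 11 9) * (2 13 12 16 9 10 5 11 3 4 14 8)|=30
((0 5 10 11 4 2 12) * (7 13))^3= (0 11 12 10 2 5 4)(7 13)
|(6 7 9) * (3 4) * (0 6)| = 4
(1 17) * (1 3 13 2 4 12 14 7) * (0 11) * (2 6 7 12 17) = (0 11)(1 2 4 17 3 13 6 7)(12 14) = [11, 2, 4, 13, 17, 5, 7, 1, 8, 9, 10, 0, 14, 6, 12, 15, 16, 3]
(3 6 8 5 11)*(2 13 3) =(2 13 3 6 8 5 11) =[0, 1, 13, 6, 4, 11, 8, 7, 5, 9, 10, 2, 12, 3]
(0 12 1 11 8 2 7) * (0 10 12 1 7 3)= (0 1 11 8 2 3)(7 10 12)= [1, 11, 3, 0, 4, 5, 6, 10, 2, 9, 12, 8, 7]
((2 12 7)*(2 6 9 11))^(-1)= ((2 12 7 6 9 11))^(-1)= (2 11 9 6 7 12)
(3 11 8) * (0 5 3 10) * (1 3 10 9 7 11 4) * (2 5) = (0 2 5 10)(1 3 4)(7 11 8 9) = [2, 3, 5, 4, 1, 10, 6, 11, 9, 7, 0, 8]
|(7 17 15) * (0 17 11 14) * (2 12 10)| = 6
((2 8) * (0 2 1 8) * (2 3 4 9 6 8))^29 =(0 8 4 2 6 3 1 9) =((0 3 4 9 6 8 1 2))^29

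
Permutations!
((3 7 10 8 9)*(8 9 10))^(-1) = ((3 7 8 10 9))^(-1) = (3 9 10 8 7)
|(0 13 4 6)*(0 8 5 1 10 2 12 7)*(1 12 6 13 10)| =|(0 10 2 6 8 5 12 7)(4 13)| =8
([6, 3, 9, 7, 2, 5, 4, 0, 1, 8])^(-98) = (0 6 4 2 9 8 1 3 7)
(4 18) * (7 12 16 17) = (4 18)(7 12 16 17) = [0, 1, 2, 3, 18, 5, 6, 12, 8, 9, 10, 11, 16, 13, 14, 15, 17, 7, 4]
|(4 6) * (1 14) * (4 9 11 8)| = 10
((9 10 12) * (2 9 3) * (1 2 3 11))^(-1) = ((1 2 9 10 12 11))^(-1) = (1 11 12 10 9 2)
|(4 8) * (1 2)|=2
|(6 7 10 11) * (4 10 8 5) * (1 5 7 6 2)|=6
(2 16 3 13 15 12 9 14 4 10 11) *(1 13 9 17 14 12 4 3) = (1 13 15 4 10 11 2 16)(3 9 12 17 14) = [0, 13, 16, 9, 10, 5, 6, 7, 8, 12, 11, 2, 17, 15, 3, 4, 1, 14]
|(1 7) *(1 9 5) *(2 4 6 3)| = 4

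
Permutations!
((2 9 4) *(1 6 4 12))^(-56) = (1 9 4)(2 6 12)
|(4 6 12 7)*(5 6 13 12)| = 4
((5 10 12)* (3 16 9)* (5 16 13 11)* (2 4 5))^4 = (2 12 13 5 9)(3 4 16 11 10)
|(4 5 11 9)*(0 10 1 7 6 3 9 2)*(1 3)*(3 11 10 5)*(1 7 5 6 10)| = |(0 6 7 10 11 2)(1 5)(3 9 4)| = 6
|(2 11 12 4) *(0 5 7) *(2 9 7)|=|(0 5 2 11 12 4 9 7)|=8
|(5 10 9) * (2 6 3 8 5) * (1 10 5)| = |(1 10 9 2 6 3 8)| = 7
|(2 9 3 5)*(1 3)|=|(1 3 5 2 9)|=5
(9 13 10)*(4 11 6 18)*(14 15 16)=[0, 1, 2, 3, 11, 5, 18, 7, 8, 13, 9, 6, 12, 10, 15, 16, 14, 17, 4]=(4 11 6 18)(9 13 10)(14 15 16)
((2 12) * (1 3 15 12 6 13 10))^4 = (1 2)(3 6)(10 12)(13 15)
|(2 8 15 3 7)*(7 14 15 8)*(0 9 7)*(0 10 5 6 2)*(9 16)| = |(0 16 9 7)(2 10 5 6)(3 14 15)| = 12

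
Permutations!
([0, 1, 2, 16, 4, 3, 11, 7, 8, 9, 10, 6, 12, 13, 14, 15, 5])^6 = (16)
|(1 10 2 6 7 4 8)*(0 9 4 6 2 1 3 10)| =14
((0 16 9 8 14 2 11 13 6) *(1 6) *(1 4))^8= (0 4 2 9 6 13 14 16 1 11 8)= ((0 16 9 8 14 2 11 13 4 1 6))^8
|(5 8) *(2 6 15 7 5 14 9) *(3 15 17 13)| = 11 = |(2 6 17 13 3 15 7 5 8 14 9)|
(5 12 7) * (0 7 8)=(0 7 5 12 8)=[7, 1, 2, 3, 4, 12, 6, 5, 0, 9, 10, 11, 8]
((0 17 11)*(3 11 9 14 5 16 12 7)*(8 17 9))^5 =((0 9 14 5 16 12 7 3 11)(8 17))^5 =(0 12 9 7 14 3 5 11 16)(8 17)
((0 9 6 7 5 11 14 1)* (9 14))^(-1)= (0 1 14)(5 7 6 9 11)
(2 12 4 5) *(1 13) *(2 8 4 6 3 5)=(1 13)(2 12 6 3 5 8 4)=[0, 13, 12, 5, 2, 8, 3, 7, 4, 9, 10, 11, 6, 1]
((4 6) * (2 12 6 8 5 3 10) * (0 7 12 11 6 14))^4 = ((0 7 12 14)(2 11 6 4 8 5 3 10))^4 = (14)(2 8)(3 6)(4 10)(5 11)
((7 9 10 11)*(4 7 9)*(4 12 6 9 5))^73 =((4 7 12 6 9 10 11 5))^73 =(4 7 12 6 9 10 11 5)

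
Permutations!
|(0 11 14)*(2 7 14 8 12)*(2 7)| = |(0 11 8 12 7 14)| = 6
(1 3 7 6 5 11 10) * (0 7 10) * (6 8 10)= (0 7 8 10 1 3 6 5 11)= [7, 3, 2, 6, 4, 11, 5, 8, 10, 9, 1, 0]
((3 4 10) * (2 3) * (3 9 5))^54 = (10)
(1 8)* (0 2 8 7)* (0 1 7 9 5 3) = (0 2 8 7 1 9 5 3) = [2, 9, 8, 0, 4, 3, 6, 1, 7, 5]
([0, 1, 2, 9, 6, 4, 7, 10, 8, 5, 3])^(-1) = [0, 1, 2, 10, 5, 9, 4, 6, 8, 3, 7]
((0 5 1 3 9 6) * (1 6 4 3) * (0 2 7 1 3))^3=((0 5 6 2 7 1 3 9 4))^3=(0 2 3)(1 4 6)(5 7 9)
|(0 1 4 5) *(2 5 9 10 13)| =|(0 1 4 9 10 13 2 5)| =8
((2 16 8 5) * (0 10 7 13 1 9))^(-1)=(0 9 1 13 7 10)(2 5 8 16)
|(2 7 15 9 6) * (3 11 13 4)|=20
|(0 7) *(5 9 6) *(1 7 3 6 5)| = 10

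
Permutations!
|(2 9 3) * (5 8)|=|(2 9 3)(5 8)|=6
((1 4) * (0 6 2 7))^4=(7)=((0 6 2 7)(1 4))^4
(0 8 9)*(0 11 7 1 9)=(0 8)(1 9 11 7)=[8, 9, 2, 3, 4, 5, 6, 1, 0, 11, 10, 7]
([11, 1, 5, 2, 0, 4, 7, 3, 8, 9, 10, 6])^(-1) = [4, 1, 3, 7, 5, 2, 11, 6, 8, 9, 10, 0]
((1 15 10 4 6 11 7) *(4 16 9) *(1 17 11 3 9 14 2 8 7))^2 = (1 10 14 8 17)(2 7 11 15 16)(3 4)(6 9)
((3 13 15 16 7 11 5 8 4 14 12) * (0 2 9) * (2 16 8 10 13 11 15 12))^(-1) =(0 9 2 14 4 8 15 7 16)(3 12 13 10 5 11)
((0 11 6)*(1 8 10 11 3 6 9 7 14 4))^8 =(14)(0 6 3)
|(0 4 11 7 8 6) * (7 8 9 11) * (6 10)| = 8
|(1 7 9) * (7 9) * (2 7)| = |(1 9)(2 7)| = 2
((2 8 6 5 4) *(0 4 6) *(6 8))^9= (0 6)(2 8)(4 5)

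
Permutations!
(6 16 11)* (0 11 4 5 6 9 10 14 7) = (0 11 9 10 14 7)(4 5 6 16) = [11, 1, 2, 3, 5, 6, 16, 0, 8, 10, 14, 9, 12, 13, 7, 15, 4]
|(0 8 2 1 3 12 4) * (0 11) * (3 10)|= |(0 8 2 1 10 3 12 4 11)|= 9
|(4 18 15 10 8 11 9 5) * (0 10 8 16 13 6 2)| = 42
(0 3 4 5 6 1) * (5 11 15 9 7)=(0 3 4 11 15 9 7 5 6 1)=[3, 0, 2, 4, 11, 6, 1, 5, 8, 7, 10, 15, 12, 13, 14, 9]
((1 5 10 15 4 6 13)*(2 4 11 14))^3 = (1 15 2 13 10 14 6 5 11 4)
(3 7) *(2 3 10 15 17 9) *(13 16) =(2 3 7 10 15 17 9)(13 16) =[0, 1, 3, 7, 4, 5, 6, 10, 8, 2, 15, 11, 12, 16, 14, 17, 13, 9]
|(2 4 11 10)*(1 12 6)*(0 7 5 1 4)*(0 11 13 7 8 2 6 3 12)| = 22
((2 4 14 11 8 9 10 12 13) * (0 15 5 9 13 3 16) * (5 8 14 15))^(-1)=(0 16 3 12 10 9 5)(2 13 8 15 4)(11 14)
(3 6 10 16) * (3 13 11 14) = (3 6 10 16 13 11 14) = [0, 1, 2, 6, 4, 5, 10, 7, 8, 9, 16, 14, 12, 11, 3, 15, 13]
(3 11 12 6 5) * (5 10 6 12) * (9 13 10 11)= (3 9 13 10 6 11 5)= [0, 1, 2, 9, 4, 3, 11, 7, 8, 13, 6, 5, 12, 10]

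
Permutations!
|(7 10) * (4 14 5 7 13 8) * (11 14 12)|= 9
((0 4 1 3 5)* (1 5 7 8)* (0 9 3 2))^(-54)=(9)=((0 4 5 9 3 7 8 1 2))^(-54)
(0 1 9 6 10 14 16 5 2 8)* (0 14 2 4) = (0 1 9 6 10 2 8 14 16 5 4) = [1, 9, 8, 3, 0, 4, 10, 7, 14, 6, 2, 11, 12, 13, 16, 15, 5]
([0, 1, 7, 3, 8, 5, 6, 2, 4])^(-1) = [0, 1, 7, 3, 8, 5, 6, 2, 4]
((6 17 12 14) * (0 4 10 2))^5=(0 4 10 2)(6 17 12 14)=((0 4 10 2)(6 17 12 14))^5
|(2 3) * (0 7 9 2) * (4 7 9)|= 4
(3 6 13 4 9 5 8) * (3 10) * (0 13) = [13, 1, 2, 6, 9, 8, 0, 7, 10, 5, 3, 11, 12, 4] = (0 13 4 9 5 8 10 3 6)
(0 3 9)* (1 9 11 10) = [3, 9, 2, 11, 4, 5, 6, 7, 8, 0, 1, 10] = (0 3 11 10 1 9)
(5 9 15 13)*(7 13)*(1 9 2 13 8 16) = (1 9 15 7 8 16)(2 13 5) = [0, 9, 13, 3, 4, 2, 6, 8, 16, 15, 10, 11, 12, 5, 14, 7, 1]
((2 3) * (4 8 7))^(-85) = ((2 3)(4 8 7))^(-85) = (2 3)(4 7 8)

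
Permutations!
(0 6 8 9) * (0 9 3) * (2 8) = (9)(0 6 2 8 3) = [6, 1, 8, 0, 4, 5, 2, 7, 3, 9]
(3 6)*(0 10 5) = (0 10 5)(3 6) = [10, 1, 2, 6, 4, 0, 3, 7, 8, 9, 5]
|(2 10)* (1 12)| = |(1 12)(2 10)| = 2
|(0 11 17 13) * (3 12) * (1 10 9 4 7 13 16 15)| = |(0 11 17 16 15 1 10 9 4 7 13)(3 12)| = 22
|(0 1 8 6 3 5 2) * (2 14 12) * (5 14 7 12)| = |(0 1 8 6 3 14 5 7 12 2)| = 10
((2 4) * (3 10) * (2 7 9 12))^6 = ((2 4 7 9 12)(3 10))^6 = (2 4 7 9 12)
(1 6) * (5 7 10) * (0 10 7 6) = (0 10 5 6 1) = [10, 0, 2, 3, 4, 6, 1, 7, 8, 9, 5]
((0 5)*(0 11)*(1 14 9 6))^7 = (0 5 11)(1 6 9 14)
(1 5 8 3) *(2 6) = (1 5 8 3)(2 6) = [0, 5, 6, 1, 4, 8, 2, 7, 3]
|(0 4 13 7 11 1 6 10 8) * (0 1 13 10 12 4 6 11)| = 10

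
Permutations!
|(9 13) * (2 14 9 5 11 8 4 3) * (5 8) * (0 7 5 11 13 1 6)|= |(0 7 5 13 8 4 3 2 14 9 1 6)|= 12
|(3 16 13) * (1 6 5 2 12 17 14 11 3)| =|(1 6 5 2 12 17 14 11 3 16 13)| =11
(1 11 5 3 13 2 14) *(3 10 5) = [0, 11, 14, 13, 4, 10, 6, 7, 8, 9, 5, 3, 12, 2, 1] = (1 11 3 13 2 14)(5 10)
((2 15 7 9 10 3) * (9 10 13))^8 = (2 10 15 3 7) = ((2 15 7 10 3)(9 13))^8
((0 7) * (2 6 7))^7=((0 2 6 7))^7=(0 7 6 2)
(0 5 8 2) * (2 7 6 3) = (0 5 8 7 6 3 2) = [5, 1, 0, 2, 4, 8, 3, 6, 7]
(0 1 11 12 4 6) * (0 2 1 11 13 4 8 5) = (0 11 12 8 5)(1 13 4 6 2) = [11, 13, 1, 3, 6, 0, 2, 7, 5, 9, 10, 12, 8, 4]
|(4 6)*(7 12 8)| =|(4 6)(7 12 8)| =6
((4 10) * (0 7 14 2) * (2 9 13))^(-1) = (0 2 13 9 14 7)(4 10)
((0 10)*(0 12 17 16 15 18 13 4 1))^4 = (0 16 4 12 18)(1 17 13 10 15)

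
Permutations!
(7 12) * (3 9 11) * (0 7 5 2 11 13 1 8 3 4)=[7, 8, 11, 9, 0, 2, 6, 12, 3, 13, 10, 4, 5, 1]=(0 7 12 5 2 11 4)(1 8 3 9 13)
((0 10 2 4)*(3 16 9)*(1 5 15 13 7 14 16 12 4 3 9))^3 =((0 10 2 3 12 4)(1 5 15 13 7 14 16))^3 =(0 3)(1 13 16 15 14 5 7)(2 4)(10 12)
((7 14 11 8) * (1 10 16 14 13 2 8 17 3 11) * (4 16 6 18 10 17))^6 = (18)(1 14 16 4 11 3 17)(2 7)(8 13)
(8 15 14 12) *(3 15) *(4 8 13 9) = [0, 1, 2, 15, 8, 5, 6, 7, 3, 4, 10, 11, 13, 9, 12, 14] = (3 15 14 12 13 9 4 8)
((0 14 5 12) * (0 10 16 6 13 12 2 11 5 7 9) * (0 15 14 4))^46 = (2 11 5)(6 13 12 10 16)(7 15)(9 14) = ((0 4)(2 11 5)(6 13 12 10 16)(7 9 15 14))^46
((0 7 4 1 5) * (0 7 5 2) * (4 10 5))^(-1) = ((0 4 1 2)(5 7 10))^(-1) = (0 2 1 4)(5 10 7)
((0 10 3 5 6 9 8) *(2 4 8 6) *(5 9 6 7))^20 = (0 3 7 2 8 10 9 5 4)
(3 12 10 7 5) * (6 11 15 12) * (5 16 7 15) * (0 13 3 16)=[13, 1, 2, 6, 4, 16, 11, 0, 8, 9, 15, 5, 10, 3, 14, 12, 7]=(0 13 3 6 11 5 16 7)(10 15 12)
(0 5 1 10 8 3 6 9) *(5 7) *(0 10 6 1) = (0 7 5)(1 6 9 10 8 3) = [7, 6, 2, 1, 4, 0, 9, 5, 3, 10, 8]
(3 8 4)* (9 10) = [0, 1, 2, 8, 3, 5, 6, 7, 4, 10, 9] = (3 8 4)(9 10)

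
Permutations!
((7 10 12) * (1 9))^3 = (12)(1 9)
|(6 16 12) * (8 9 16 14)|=|(6 14 8 9 16 12)|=6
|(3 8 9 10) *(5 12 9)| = |(3 8 5 12 9 10)| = 6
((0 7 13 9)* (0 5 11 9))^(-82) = (0 13 7)(5 9 11)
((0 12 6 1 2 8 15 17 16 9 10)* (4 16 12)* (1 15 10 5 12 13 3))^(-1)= (0 10 8 2 1 3 13 17 15 6 12 5 9 16 4)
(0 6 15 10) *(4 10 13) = (0 6 15 13 4 10) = [6, 1, 2, 3, 10, 5, 15, 7, 8, 9, 0, 11, 12, 4, 14, 13]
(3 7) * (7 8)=(3 8 7)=[0, 1, 2, 8, 4, 5, 6, 3, 7]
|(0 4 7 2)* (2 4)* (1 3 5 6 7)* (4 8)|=14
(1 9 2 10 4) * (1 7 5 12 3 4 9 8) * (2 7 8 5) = [0, 5, 10, 4, 8, 12, 6, 2, 1, 7, 9, 11, 3] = (1 5 12 3 4 8)(2 10 9 7)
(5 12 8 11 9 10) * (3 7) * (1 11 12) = (1 11 9 10 5)(3 7)(8 12) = [0, 11, 2, 7, 4, 1, 6, 3, 12, 10, 5, 9, 8]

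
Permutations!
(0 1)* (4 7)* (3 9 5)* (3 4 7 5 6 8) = [1, 0, 2, 9, 5, 4, 8, 7, 3, 6] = (0 1)(3 9 6 8)(4 5)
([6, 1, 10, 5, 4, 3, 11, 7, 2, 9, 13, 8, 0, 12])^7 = (0 12 13 10 2 8 11 6)(3 5)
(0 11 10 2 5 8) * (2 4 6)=[11, 1, 5, 3, 6, 8, 2, 7, 0, 9, 4, 10]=(0 11 10 4 6 2 5 8)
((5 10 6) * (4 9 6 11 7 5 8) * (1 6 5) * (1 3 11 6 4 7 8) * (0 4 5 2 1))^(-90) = ((0 4 9 2 1 5 10 6)(3 11 8 7))^(-90) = (0 10 1 9)(2 4 6 5)(3 8)(7 11)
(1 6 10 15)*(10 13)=[0, 6, 2, 3, 4, 5, 13, 7, 8, 9, 15, 11, 12, 10, 14, 1]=(1 6 13 10 15)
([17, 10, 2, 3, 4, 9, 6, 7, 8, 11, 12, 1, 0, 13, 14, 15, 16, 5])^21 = [1, 5, 2, 3, 4, 12, 6, 7, 8, 0, 9, 17, 11, 13, 14, 15, 16, 10]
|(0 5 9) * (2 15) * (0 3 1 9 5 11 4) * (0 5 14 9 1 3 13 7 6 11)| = 8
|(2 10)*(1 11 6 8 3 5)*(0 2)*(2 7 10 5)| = 21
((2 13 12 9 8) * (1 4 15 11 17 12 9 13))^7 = ((1 4 15 11 17 12 13 9 8 2))^7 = (1 9 17 4 8 12 15 2 13 11)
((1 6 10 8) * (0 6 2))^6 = ((0 6 10 8 1 2))^6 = (10)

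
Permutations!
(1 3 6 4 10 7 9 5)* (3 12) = (1 12 3 6 4 10 7 9 5) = [0, 12, 2, 6, 10, 1, 4, 9, 8, 5, 7, 11, 3]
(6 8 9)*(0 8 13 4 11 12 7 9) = (0 8)(4 11 12 7 9 6 13) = [8, 1, 2, 3, 11, 5, 13, 9, 0, 6, 10, 12, 7, 4]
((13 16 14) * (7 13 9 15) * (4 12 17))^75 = ((4 12 17)(7 13 16 14 9 15))^75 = (17)(7 14)(9 13)(15 16)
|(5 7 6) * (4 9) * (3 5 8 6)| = |(3 5 7)(4 9)(6 8)| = 6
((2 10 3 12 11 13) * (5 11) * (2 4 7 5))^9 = ((2 10 3 12)(4 7 5 11 13))^9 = (2 10 3 12)(4 13 11 5 7)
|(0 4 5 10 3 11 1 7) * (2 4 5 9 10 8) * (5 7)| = 18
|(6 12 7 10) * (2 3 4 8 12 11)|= 9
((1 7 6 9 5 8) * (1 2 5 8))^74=((1 7 6 9 8 2 5))^74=(1 8 7 2 6 5 9)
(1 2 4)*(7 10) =(1 2 4)(7 10) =[0, 2, 4, 3, 1, 5, 6, 10, 8, 9, 7]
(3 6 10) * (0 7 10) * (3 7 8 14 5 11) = (0 8 14 5 11 3 6)(7 10) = [8, 1, 2, 6, 4, 11, 0, 10, 14, 9, 7, 3, 12, 13, 5]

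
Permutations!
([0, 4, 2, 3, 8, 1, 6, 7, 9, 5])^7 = [0, 8, 2, 3, 9, 4, 6, 7, 5, 1]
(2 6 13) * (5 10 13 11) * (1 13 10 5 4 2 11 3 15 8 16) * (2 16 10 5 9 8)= (1 13 11 4 16)(2 6 3 15)(5 9 8 10)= [0, 13, 6, 15, 16, 9, 3, 7, 10, 8, 5, 4, 12, 11, 14, 2, 1]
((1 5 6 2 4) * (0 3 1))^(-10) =(0 6 3 2 1 4 5)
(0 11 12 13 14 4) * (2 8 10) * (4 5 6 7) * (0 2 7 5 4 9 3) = (0 11 12 13 14 4 2 8 10 7 9 3)(5 6) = [11, 1, 8, 0, 2, 6, 5, 9, 10, 3, 7, 12, 13, 14, 4]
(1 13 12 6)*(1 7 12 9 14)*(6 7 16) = (1 13 9 14)(6 16)(7 12) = [0, 13, 2, 3, 4, 5, 16, 12, 8, 14, 10, 11, 7, 9, 1, 15, 6]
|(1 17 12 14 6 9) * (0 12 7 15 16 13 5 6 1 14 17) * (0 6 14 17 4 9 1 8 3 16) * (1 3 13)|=28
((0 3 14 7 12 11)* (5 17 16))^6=((0 3 14 7 12 11)(5 17 16))^6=(17)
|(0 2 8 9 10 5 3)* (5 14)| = 8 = |(0 2 8 9 10 14 5 3)|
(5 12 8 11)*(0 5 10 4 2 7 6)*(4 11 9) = [5, 1, 7, 3, 2, 12, 0, 6, 9, 4, 11, 10, 8] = (0 5 12 8 9 4 2 7 6)(10 11)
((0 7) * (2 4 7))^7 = (0 7 4 2)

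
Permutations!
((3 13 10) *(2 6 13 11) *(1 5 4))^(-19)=(1 4 5)(2 11 3 10 13 6)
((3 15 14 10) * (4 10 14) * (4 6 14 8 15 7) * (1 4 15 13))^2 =(1 10 7 6 8)(3 15 14 13 4)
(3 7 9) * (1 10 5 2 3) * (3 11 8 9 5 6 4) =(1 10 6 4 3 7 5 2 11 8 9) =[0, 10, 11, 7, 3, 2, 4, 5, 9, 1, 6, 8]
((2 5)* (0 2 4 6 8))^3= (0 4)(2 6)(5 8)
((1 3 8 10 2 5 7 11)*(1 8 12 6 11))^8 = ((1 3 12 6 11 8 10 2 5 7))^8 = (1 5 10 11 12)(2 8 6 3 7)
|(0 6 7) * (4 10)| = 6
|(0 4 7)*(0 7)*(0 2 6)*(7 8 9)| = 12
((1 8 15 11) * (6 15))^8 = ((1 8 6 15 11))^8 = (1 15 8 11 6)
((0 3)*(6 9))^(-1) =(0 3)(6 9)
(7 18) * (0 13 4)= (0 13 4)(7 18)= [13, 1, 2, 3, 0, 5, 6, 18, 8, 9, 10, 11, 12, 4, 14, 15, 16, 17, 7]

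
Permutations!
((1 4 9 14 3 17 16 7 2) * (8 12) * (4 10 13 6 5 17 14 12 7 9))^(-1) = ((1 10 13 6 5 17 16 9 12 8 7 2)(3 14))^(-1) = (1 2 7 8 12 9 16 17 5 6 13 10)(3 14)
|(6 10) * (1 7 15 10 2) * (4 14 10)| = |(1 7 15 4 14 10 6 2)| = 8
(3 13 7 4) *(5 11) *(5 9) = (3 13 7 4)(5 11 9) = [0, 1, 2, 13, 3, 11, 6, 4, 8, 5, 10, 9, 12, 7]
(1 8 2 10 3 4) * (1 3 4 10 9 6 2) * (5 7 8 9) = (1 9 6 2 5 7 8)(3 10 4) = [0, 9, 5, 10, 3, 7, 2, 8, 1, 6, 4]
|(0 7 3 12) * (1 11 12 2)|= 7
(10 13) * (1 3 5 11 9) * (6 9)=(1 3 5 11 6 9)(10 13)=[0, 3, 2, 5, 4, 11, 9, 7, 8, 1, 13, 6, 12, 10]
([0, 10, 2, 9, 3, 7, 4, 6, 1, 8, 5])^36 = (10)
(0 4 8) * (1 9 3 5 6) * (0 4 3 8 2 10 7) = (0 3 5 6 1 9 8 4 2 10 7) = [3, 9, 10, 5, 2, 6, 1, 0, 4, 8, 7]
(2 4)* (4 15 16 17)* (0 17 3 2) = (0 17 4)(2 15 16 3) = [17, 1, 15, 2, 0, 5, 6, 7, 8, 9, 10, 11, 12, 13, 14, 16, 3, 4]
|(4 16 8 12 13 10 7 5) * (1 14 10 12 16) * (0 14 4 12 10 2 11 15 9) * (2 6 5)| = 12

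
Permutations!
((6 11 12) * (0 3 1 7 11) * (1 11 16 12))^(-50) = (0 12 7 11)(1 3 6 16)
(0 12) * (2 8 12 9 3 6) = (0 9 3 6 2 8 12) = [9, 1, 8, 6, 4, 5, 2, 7, 12, 3, 10, 11, 0]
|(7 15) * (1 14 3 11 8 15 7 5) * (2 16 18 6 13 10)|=42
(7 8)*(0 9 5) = (0 9 5)(7 8) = [9, 1, 2, 3, 4, 0, 6, 8, 7, 5]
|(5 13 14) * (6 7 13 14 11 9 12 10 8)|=|(5 14)(6 7 13 11 9 12 10 8)|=8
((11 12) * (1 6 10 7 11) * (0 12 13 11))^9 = ((0 12 1 6 10 7)(11 13))^9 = (0 6)(1 7)(10 12)(11 13)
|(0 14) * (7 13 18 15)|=4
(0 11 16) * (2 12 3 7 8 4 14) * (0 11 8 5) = [8, 1, 12, 7, 14, 0, 6, 5, 4, 9, 10, 16, 3, 13, 2, 15, 11] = (0 8 4 14 2 12 3 7 5)(11 16)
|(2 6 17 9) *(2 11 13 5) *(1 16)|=|(1 16)(2 6 17 9 11 13 5)|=14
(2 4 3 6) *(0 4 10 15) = (0 4 3 6 2 10 15) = [4, 1, 10, 6, 3, 5, 2, 7, 8, 9, 15, 11, 12, 13, 14, 0]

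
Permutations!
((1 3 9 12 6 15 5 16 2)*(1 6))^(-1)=(1 12 9 3)(2 16 5 15 6)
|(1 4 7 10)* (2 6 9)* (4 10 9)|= 10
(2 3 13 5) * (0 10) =(0 10)(2 3 13 5) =[10, 1, 3, 13, 4, 2, 6, 7, 8, 9, 0, 11, 12, 5]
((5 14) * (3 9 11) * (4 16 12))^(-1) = (3 11 9)(4 12 16)(5 14)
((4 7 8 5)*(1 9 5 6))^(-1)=(1 6 8 7 4 5 9)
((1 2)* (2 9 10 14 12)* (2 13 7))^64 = ((1 9 10 14 12 13 7 2))^64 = (14)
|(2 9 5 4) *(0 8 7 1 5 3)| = |(0 8 7 1 5 4 2 9 3)| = 9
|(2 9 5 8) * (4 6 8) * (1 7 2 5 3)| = 20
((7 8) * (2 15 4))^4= (2 15 4)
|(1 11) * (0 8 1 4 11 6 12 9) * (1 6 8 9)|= 4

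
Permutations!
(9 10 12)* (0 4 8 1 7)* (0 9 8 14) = (0 4 14)(1 7 9 10 12 8) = [4, 7, 2, 3, 14, 5, 6, 9, 1, 10, 12, 11, 8, 13, 0]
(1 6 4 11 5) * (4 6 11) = (1 11 5) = [0, 11, 2, 3, 4, 1, 6, 7, 8, 9, 10, 5]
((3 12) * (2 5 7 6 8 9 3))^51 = ((2 5 7 6 8 9 3 12))^51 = (2 6 3 5 8 12 7 9)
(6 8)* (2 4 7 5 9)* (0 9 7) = [9, 1, 4, 3, 0, 7, 8, 5, 6, 2] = (0 9 2 4)(5 7)(6 8)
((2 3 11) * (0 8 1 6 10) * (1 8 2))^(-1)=(0 10 6 1 11 3 2)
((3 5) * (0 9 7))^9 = (9)(3 5)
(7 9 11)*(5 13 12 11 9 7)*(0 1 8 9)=[1, 8, 2, 3, 4, 13, 6, 7, 9, 0, 10, 5, 11, 12]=(0 1 8 9)(5 13 12 11)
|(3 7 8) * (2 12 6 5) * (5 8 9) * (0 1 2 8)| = |(0 1 2 12 6)(3 7 9 5 8)| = 5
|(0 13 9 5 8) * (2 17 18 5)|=8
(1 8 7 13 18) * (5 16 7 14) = (1 8 14 5 16 7 13 18) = [0, 8, 2, 3, 4, 16, 6, 13, 14, 9, 10, 11, 12, 18, 5, 15, 7, 17, 1]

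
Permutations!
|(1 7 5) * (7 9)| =4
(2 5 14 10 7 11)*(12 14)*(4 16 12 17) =(2 5 17 4 16 12 14 10 7 11) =[0, 1, 5, 3, 16, 17, 6, 11, 8, 9, 7, 2, 14, 13, 10, 15, 12, 4]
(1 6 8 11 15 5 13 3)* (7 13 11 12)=[0, 6, 2, 1, 4, 11, 8, 13, 12, 9, 10, 15, 7, 3, 14, 5]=(1 6 8 12 7 13 3)(5 11 15)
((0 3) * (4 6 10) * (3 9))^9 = ((0 9 3)(4 6 10))^9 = (10)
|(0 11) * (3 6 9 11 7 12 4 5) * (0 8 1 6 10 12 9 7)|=30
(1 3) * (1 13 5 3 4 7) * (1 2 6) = (1 4 7 2 6)(3 13 5) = [0, 4, 6, 13, 7, 3, 1, 2, 8, 9, 10, 11, 12, 5]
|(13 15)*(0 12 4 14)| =|(0 12 4 14)(13 15)| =4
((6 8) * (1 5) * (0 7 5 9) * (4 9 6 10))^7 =(0 4 8 1 7 9 10 6 5)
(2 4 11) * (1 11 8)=(1 11 2 4 8)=[0, 11, 4, 3, 8, 5, 6, 7, 1, 9, 10, 2]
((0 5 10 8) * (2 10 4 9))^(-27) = (0 5 4 9 2 10 8)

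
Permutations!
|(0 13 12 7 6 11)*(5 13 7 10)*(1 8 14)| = |(0 7 6 11)(1 8 14)(5 13 12 10)| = 12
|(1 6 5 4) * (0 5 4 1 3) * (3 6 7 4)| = 7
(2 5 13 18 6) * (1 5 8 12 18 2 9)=(1 5 13 2 8 12 18 6 9)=[0, 5, 8, 3, 4, 13, 9, 7, 12, 1, 10, 11, 18, 2, 14, 15, 16, 17, 6]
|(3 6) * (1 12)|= |(1 12)(3 6)|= 2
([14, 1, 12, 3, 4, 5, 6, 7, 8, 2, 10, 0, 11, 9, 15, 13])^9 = [14, 1, 12, 3, 4, 5, 6, 7, 8, 2, 10, 0, 11, 9, 15, 13]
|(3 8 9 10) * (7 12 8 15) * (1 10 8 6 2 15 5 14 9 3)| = |(1 10)(2 15 7 12 6)(3 5 14 9 8)| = 10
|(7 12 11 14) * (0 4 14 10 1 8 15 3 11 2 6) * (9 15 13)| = |(0 4 14 7 12 2 6)(1 8 13 9 15 3 11 10)| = 56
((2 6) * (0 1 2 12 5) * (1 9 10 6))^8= (0 10 12)(5 9 6)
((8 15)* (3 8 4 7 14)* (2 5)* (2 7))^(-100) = ((2 5 7 14 3 8 15 4))^(-100) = (2 3)(4 14)(5 8)(7 15)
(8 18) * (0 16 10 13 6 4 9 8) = (0 16 10 13 6 4 9 8 18) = [16, 1, 2, 3, 9, 5, 4, 7, 18, 8, 13, 11, 12, 6, 14, 15, 10, 17, 0]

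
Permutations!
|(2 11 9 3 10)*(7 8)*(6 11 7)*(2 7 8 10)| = 6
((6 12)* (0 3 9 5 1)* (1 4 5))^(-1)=(0 1 9 3)(4 5)(6 12)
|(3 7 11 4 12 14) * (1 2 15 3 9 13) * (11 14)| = 24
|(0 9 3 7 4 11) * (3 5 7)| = 6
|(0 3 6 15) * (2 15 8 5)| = 7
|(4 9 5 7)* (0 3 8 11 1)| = 20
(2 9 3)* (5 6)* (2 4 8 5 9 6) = (2 6 9 3 4 8 5) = [0, 1, 6, 4, 8, 2, 9, 7, 5, 3]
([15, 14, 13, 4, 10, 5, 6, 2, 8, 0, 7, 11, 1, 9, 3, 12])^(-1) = (0 9 13 2 7 10 4 3 14 1 12 15)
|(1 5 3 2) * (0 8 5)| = |(0 8 5 3 2 1)| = 6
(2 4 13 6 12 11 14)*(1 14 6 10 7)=(1 14 2 4 13 10 7)(6 12 11)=[0, 14, 4, 3, 13, 5, 12, 1, 8, 9, 7, 6, 11, 10, 2]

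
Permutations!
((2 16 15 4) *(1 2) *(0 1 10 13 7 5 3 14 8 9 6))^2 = (0 2 15 10 7 3 8 6 1 16 4 13 5 14 9)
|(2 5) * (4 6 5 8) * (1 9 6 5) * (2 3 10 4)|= 12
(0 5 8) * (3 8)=(0 5 3 8)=[5, 1, 2, 8, 4, 3, 6, 7, 0]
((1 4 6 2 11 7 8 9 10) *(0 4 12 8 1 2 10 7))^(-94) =(0 6 2)(1 12 8 9 7)(4 10 11)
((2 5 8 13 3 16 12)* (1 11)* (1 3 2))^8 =(1 16 11 12 3) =((1 11 3 16 12)(2 5 8 13))^8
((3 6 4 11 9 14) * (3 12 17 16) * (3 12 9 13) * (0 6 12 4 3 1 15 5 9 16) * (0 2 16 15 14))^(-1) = (0 9 5 15 14 1 13 11 4 16 2 17 12 3 6)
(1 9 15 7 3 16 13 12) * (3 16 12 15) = [0, 9, 2, 12, 4, 5, 6, 16, 8, 3, 10, 11, 1, 15, 14, 7, 13] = (1 9 3 12)(7 16 13 15)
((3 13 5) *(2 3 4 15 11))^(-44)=(2 15 5 3 11 4 13)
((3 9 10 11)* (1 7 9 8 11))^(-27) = ((1 7 9 10)(3 8 11))^(-27) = (11)(1 7 9 10)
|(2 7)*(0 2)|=3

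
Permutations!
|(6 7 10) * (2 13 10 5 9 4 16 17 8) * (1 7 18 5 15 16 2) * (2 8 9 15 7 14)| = |(1 14 2 13 10 6 18 5 15 16 17 9 4 8)| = 14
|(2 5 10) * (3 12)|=6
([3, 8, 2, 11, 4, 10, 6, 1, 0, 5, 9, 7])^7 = [3, 8, 2, 11, 4, 10, 6, 1, 0, 5, 9, 7]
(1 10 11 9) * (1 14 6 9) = (1 10 11)(6 9 14) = [0, 10, 2, 3, 4, 5, 9, 7, 8, 14, 11, 1, 12, 13, 6]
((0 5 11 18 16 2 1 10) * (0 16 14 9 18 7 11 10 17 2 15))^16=(0 5 10 16 15)(1 17 2)(9 18 14)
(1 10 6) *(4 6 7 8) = (1 10 7 8 4 6) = [0, 10, 2, 3, 6, 5, 1, 8, 4, 9, 7]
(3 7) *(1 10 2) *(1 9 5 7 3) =(1 10 2 9 5 7) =[0, 10, 9, 3, 4, 7, 6, 1, 8, 5, 2]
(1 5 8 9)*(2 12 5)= (1 2 12 5 8 9)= [0, 2, 12, 3, 4, 8, 6, 7, 9, 1, 10, 11, 5]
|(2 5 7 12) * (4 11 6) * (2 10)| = |(2 5 7 12 10)(4 11 6)| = 15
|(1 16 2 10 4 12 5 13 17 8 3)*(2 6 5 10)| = |(1 16 6 5 13 17 8 3)(4 12 10)| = 24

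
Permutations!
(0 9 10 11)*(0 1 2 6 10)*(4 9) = (0 4 9)(1 2 6 10 11) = [4, 2, 6, 3, 9, 5, 10, 7, 8, 0, 11, 1]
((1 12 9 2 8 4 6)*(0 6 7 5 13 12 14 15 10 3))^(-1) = ((0 6 1 14 15 10 3)(2 8 4 7 5 13 12 9))^(-1) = (0 3 10 15 14 1 6)(2 9 12 13 5 7 4 8)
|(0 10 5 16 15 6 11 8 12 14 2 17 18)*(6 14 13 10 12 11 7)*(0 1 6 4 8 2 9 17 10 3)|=60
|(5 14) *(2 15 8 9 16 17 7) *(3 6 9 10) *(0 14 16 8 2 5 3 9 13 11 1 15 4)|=|(0 14 3 6 13 11 1 15 2 4)(5 16 17 7)(8 10 9)|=60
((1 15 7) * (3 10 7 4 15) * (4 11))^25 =(1 3 10 7)(4 15 11) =((1 3 10 7)(4 15 11))^25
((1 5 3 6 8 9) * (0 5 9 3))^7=((0 5)(1 9)(3 6 8))^7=(0 5)(1 9)(3 6 8)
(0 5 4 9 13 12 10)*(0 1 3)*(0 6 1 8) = [5, 3, 2, 6, 9, 4, 1, 7, 0, 13, 8, 11, 10, 12] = (0 5 4 9 13 12 10 8)(1 3 6)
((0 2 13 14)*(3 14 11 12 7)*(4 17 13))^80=((0 2 4 17 13 11 12 7 3 14))^80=(17)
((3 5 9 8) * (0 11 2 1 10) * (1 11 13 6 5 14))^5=(0 8)(1 5)(2 11)(3 13)(6 14)(9 10)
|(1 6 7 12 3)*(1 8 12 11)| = |(1 6 7 11)(3 8 12)| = 12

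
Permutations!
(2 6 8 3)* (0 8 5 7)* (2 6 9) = (0 8 3 6 5 7)(2 9) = [8, 1, 9, 6, 4, 7, 5, 0, 3, 2]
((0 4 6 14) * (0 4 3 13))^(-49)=(0 13 3)(4 14 6)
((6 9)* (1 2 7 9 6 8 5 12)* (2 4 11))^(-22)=((1 4 11 2 7 9 8 5 12))^(-22)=(1 9 4 8 11 5 2 12 7)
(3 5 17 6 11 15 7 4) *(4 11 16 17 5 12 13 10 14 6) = (3 12 13 10 14 6 16 17 4)(7 11 15) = [0, 1, 2, 12, 3, 5, 16, 11, 8, 9, 14, 15, 13, 10, 6, 7, 17, 4]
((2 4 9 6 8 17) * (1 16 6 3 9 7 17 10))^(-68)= (17)(1 6 10 16 8)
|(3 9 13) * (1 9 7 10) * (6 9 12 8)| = |(1 12 8 6 9 13 3 7 10)| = 9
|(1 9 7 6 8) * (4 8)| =|(1 9 7 6 4 8)| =6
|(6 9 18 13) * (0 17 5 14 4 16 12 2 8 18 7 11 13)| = 10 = |(0 17 5 14 4 16 12 2 8 18)(6 9 7 11 13)|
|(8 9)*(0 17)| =|(0 17)(8 9)| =2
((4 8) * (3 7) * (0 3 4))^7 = ((0 3 7 4 8))^7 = (0 7 8 3 4)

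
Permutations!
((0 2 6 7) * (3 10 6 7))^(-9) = ((0 2 7)(3 10 6))^(-9) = (10)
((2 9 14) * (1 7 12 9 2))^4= ((1 7 12 9 14))^4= (1 14 9 12 7)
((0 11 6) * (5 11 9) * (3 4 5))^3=(0 4 6 3 11 9 5)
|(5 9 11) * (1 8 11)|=5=|(1 8 11 5 9)|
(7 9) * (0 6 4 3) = (0 6 4 3)(7 9) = [6, 1, 2, 0, 3, 5, 4, 9, 8, 7]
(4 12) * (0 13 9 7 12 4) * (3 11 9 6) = [13, 1, 2, 11, 4, 5, 3, 12, 8, 7, 10, 9, 0, 6] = (0 13 6 3 11 9 7 12)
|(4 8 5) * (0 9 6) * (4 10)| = 12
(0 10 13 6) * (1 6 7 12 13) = (0 10 1 6)(7 12 13) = [10, 6, 2, 3, 4, 5, 0, 12, 8, 9, 1, 11, 13, 7]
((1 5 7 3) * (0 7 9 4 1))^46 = (0 7 3)(1 9)(4 5)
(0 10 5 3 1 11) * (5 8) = [10, 11, 2, 1, 4, 3, 6, 7, 5, 9, 8, 0] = (0 10 8 5 3 1 11)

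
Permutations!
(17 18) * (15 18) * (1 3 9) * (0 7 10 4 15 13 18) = (0 7 10 4 15)(1 3 9)(13 18 17) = [7, 3, 2, 9, 15, 5, 6, 10, 8, 1, 4, 11, 12, 18, 14, 0, 16, 13, 17]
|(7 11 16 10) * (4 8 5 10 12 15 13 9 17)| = |(4 8 5 10 7 11 16 12 15 13 9 17)| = 12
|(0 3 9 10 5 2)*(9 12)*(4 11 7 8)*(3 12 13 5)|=8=|(0 12 9 10 3 13 5 2)(4 11 7 8)|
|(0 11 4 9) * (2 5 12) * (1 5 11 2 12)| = |(12)(0 2 11 4 9)(1 5)| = 10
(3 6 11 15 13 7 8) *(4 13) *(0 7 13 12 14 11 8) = (0 7)(3 6 8)(4 12 14 11 15) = [7, 1, 2, 6, 12, 5, 8, 0, 3, 9, 10, 15, 14, 13, 11, 4]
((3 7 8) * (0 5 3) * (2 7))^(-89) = ((0 5 3 2 7 8))^(-89) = (0 5 3 2 7 8)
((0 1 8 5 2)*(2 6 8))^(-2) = ((0 1 2)(5 6 8))^(-2) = (0 1 2)(5 6 8)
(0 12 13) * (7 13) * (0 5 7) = (0 12)(5 7 13) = [12, 1, 2, 3, 4, 7, 6, 13, 8, 9, 10, 11, 0, 5]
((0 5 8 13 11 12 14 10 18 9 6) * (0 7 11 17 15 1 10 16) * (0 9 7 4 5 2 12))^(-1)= (0 11 7 18 10 1 15 17 13 8 5 4 6 9 16 14 12 2)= ((0 2 12 14 16 9 6 4 5 8 13 17 15 1 10 18 7 11))^(-1)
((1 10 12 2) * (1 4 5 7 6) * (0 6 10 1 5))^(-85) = ((0 6 5 7 10 12 2 4))^(-85) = (0 7 2 6 10 4 5 12)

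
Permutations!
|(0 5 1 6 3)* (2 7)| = |(0 5 1 6 3)(2 7)| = 10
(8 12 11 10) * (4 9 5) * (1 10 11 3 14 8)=(1 10)(3 14 8 12)(4 9 5)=[0, 10, 2, 14, 9, 4, 6, 7, 12, 5, 1, 11, 3, 13, 8]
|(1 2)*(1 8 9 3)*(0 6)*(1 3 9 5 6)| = 6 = |(9)(0 1 2 8 5 6)|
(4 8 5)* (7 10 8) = (4 7 10 8 5) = [0, 1, 2, 3, 7, 4, 6, 10, 5, 9, 8]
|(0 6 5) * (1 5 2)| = |(0 6 2 1 5)| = 5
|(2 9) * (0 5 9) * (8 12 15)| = |(0 5 9 2)(8 12 15)| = 12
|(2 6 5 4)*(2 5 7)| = 6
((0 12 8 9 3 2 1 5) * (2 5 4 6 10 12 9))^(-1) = ((0 9 3 5)(1 4 6 10 12 8 2))^(-1) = (0 5 3 9)(1 2 8 12 10 6 4)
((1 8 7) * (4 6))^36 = (8)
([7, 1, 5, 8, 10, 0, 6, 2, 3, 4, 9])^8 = [0, 1, 2, 3, 9, 5, 6, 7, 8, 10, 4]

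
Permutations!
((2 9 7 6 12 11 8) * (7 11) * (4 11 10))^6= (12)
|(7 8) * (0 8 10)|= |(0 8 7 10)|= 4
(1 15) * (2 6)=[0, 15, 6, 3, 4, 5, 2, 7, 8, 9, 10, 11, 12, 13, 14, 1]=(1 15)(2 6)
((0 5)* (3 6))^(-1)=((0 5)(3 6))^(-1)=(0 5)(3 6)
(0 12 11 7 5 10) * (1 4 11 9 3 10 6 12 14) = (0 14 1 4 11 7 5 6 12 9 3 10) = [14, 4, 2, 10, 11, 6, 12, 5, 8, 3, 0, 7, 9, 13, 1]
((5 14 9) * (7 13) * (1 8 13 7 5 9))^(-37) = (1 5 8 14 13)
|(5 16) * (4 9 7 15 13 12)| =|(4 9 7 15 13 12)(5 16)| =6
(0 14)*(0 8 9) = [14, 1, 2, 3, 4, 5, 6, 7, 9, 0, 10, 11, 12, 13, 8] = (0 14 8 9)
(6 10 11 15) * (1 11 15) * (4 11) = (1 4 11)(6 10 15) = [0, 4, 2, 3, 11, 5, 10, 7, 8, 9, 15, 1, 12, 13, 14, 6]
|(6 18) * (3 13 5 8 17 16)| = 6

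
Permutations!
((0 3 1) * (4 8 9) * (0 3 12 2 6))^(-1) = ((0 12 2 6)(1 3)(4 8 9))^(-1) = (0 6 2 12)(1 3)(4 9 8)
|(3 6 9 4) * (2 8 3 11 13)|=|(2 8 3 6 9 4 11 13)|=8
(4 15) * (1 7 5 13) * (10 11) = (1 7 5 13)(4 15)(10 11) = [0, 7, 2, 3, 15, 13, 6, 5, 8, 9, 11, 10, 12, 1, 14, 4]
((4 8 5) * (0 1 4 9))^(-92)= ((0 1 4 8 5 9))^(-92)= (0 5 4)(1 9 8)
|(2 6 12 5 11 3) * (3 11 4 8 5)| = 12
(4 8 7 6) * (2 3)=(2 3)(4 8 7 6)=[0, 1, 3, 2, 8, 5, 4, 6, 7]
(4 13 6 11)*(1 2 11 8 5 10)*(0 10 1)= (0 10)(1 2 11 4 13 6 8 5)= [10, 2, 11, 3, 13, 1, 8, 7, 5, 9, 0, 4, 12, 6]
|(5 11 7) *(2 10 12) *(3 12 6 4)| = 6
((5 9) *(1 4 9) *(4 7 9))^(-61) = ((1 7 9 5))^(-61) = (1 5 9 7)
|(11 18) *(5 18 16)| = 4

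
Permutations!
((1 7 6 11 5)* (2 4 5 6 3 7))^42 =(11)(1 4)(2 5)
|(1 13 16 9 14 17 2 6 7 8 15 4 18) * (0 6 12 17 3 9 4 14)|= 120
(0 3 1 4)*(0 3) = [0, 4, 2, 1, 3] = (1 4 3)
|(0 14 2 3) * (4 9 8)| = 12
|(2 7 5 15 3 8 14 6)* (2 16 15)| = 6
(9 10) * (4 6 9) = [0, 1, 2, 3, 6, 5, 9, 7, 8, 10, 4] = (4 6 9 10)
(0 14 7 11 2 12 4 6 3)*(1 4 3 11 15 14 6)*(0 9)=[6, 4, 12, 9, 1, 5, 11, 15, 8, 0, 10, 2, 3, 13, 7, 14]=(0 6 11 2 12 3 9)(1 4)(7 15 14)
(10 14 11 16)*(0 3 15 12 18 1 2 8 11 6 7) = (0 3 15 12 18 1 2 8 11 16 10 14 6 7) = [3, 2, 8, 15, 4, 5, 7, 0, 11, 9, 14, 16, 18, 13, 6, 12, 10, 17, 1]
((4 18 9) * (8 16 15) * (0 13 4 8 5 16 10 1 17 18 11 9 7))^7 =(0 1 11 7 10 4 18 8 13 17 9)(5 16 15)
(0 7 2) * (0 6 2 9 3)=(0 7 9 3)(2 6)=[7, 1, 6, 0, 4, 5, 2, 9, 8, 3]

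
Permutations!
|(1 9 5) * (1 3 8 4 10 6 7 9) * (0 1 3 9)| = 8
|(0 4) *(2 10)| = |(0 4)(2 10)| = 2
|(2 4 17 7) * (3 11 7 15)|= 7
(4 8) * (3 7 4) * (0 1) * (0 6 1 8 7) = (0 8 3)(1 6)(4 7) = [8, 6, 2, 0, 7, 5, 1, 4, 3]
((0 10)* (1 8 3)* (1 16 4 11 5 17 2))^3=(0 10)(1 16 5)(2 3 11)(4 17 8)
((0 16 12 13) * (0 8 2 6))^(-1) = (0 6 2 8 13 12 16)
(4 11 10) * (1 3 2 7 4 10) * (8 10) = (1 3 2 7 4 11)(8 10) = [0, 3, 7, 2, 11, 5, 6, 4, 10, 9, 8, 1]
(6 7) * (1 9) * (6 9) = (1 6 7 9) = [0, 6, 2, 3, 4, 5, 7, 9, 8, 1]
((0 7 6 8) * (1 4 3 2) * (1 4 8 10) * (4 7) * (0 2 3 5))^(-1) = (0 5 4)(1 10 6 7 2 8)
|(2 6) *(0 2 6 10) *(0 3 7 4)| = 6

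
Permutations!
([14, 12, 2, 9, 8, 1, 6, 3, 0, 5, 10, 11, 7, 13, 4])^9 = [14, 3, 2, 1, 8, 7, 6, 5, 0, 12, 10, 11, 9, 13, 4]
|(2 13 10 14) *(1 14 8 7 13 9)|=|(1 14 2 9)(7 13 10 8)|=4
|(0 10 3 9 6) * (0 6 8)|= 5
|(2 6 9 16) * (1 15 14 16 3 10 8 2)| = |(1 15 14 16)(2 6 9 3 10 8)| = 12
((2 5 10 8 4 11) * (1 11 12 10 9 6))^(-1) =(1 6 9 5 2 11)(4 8 10 12)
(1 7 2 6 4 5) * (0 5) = [5, 7, 6, 3, 0, 1, 4, 2] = (0 5 1 7 2 6 4)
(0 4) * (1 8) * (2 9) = [4, 8, 9, 3, 0, 5, 6, 7, 1, 2] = (0 4)(1 8)(2 9)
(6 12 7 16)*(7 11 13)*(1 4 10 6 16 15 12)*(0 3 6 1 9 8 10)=(16)(0 3 6 9 8 10 1 4)(7 15 12 11 13)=[3, 4, 2, 6, 0, 5, 9, 15, 10, 8, 1, 13, 11, 7, 14, 12, 16]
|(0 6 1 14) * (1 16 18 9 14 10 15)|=6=|(0 6 16 18 9 14)(1 10 15)|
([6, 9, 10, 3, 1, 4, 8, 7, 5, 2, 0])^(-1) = [10, 4, 9, 3, 5, 8, 0, 7, 6, 1, 2]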